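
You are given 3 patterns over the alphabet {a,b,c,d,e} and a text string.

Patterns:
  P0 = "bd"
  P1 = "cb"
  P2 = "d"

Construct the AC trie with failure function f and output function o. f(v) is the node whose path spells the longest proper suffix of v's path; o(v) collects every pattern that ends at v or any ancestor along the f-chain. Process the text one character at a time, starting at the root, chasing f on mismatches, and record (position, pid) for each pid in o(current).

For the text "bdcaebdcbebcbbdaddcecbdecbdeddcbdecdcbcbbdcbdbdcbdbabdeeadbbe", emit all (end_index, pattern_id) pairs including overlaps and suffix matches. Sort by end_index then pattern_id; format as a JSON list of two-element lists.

Build:
Trie nodes:
  0='ε' goto b→1 c→3 d→5
  1='b' goto d→2
  2='bd' goto ·  ←P0
  3='c' goto b→4
  4='cb' goto ·  ←P1
  5='d' goto ·  ←P2

Failure links (BFS by depth):
  fail(1) 'b': from fail(0)=0 chase 'b': 0 ⇒ 0;  out=∅∪out(0)=∅
  fail(3) 'c': from fail(0)=0 chase 'c': 0 ⇒ 0;  out=∅∪out(0)=∅
  fail(5) 'd': from fail(0)=0 chase 'd': 0 ⇒ 0;  out={2}∪out(0)={2}
  fail(2) 'bd': from fail(1)=0 chase 'd': 0 ⇒ 5;  out={0}∪out(5)={0,2}
  fail(4) 'cb': from fail(3)=0 chase 'b': 0 ⇒ 1;  out={1}∪out(1)={1}

Run:
pos 0 'b': at 1
pos 1 'd': at 2  ** P0@[0:1],P2@[1:1]
pos 2 'c': at 3 ·f
pos 3 'a': at 0 ·f
pos 4 'e': at 0
pos 5 'b': at 1
pos 6 'd': at 2  ** P0@[5:6],P2@[6:6]
pos 7 'c': at 3 ·f
pos 8 'b': at 4  ** P1@[7:8]
pos 9 'e': at 0 ·f
pos 10 'b': at 1
pos 11 'c': at 3 ·f
pos 12 'b': at 4  ** P1@[11:12]
pos 13 'b': at 1 ·f
pos 14 'd': at 2  ** P0@[13:14],P2@[14:14]
pos 15 'a': at 0 ·f
pos 16 'd': at 5  ** P2@[16:16]
pos 17 'd': at 5 ·f  ** P2@[17:17]
pos 18 'c': at 3 ·f
pos 19 'e': at 0 ·f
pos 20 'c': at 3
pos 21 'b': at 4  ** P1@[20:21]
pos 22 'd': at 2 ·f  ** P0@[21:22],P2@[22:22]
pos 23 'e': at 0 ·f
pos 24 'c': at 3
pos 25 'b': at 4  ** P1@[24:25]
pos 26 'd': at 2 ·f  ** P0@[25:26],P2@[26:26]
pos 27 'e': at 0 ·f
pos 28 'd': at 5  ** P2@[28:28]
pos 29 'd': at 5 ·f  ** P2@[29:29]
pos 30 'c': at 3 ·f
pos 31 'b': at 4  ** P1@[30:31]
pos 32 'd': at 2 ·f  ** P0@[31:32],P2@[32:32]
pos 33 'e': at 0 ·f
pos 34 'c': at 3
pos 35 'd': at 5 ·f  ** P2@[35:35]
pos 36 'c': at 3 ·f
pos 37 'b': at 4  ** P1@[36:37]
pos 38 'c': at 3 ·f
pos 39 'b': at 4  ** P1@[38:39]
pos 40 'b': at 1 ·f
pos 41 'd': at 2  ** P0@[40:41],P2@[41:41]
pos 42 'c': at 3 ·f
pos 43 'b': at 4  ** P1@[42:43]
pos 44 'd': at 2 ·f  ** P0@[43:44],P2@[44:44]
pos 45 'b': at 1 ·f
pos 46 'd': at 2  ** P0@[45:46],P2@[46:46]
pos 47 'c': at 3 ·f
pos 48 'b': at 4  ** P1@[47:48]
pos 49 'd': at 2 ·f  ** P0@[48:49],P2@[49:49]
pos 50 'b': at 1 ·f
pos 51 'a': at 0 ·f
pos 52 'b': at 1
pos 53 'd': at 2  ** P0@[52:53],P2@[53:53]
pos 54 'e': at 0 ·f
pos 55 'e': at 0
pos 56 'a': at 0
pos 57 'd': at 5  ** P2@[57:57]
pos 58 'b': at 1 ·f
pos 59 'b': at 1 ·f
pos 60 'e': at 0 ·f

All matches (sorted): [[1,0],[1,2],[6,0],[6,2],[8,1],[12,1],[14,0],[14,2],[16,2],[17,2],[21,1],[22,0],[22,2],[25,1],[26,0],[26,2],[28,2],[29,2],[31,1],[32,0],[32,2],[35,2],[37,1],[39,1],[41,0],[41,2],[43,1],[44,0],[44,2],[46,0],[46,2],[48,1],[49,0],[49,2],[53,0],[53,2],[57,2]]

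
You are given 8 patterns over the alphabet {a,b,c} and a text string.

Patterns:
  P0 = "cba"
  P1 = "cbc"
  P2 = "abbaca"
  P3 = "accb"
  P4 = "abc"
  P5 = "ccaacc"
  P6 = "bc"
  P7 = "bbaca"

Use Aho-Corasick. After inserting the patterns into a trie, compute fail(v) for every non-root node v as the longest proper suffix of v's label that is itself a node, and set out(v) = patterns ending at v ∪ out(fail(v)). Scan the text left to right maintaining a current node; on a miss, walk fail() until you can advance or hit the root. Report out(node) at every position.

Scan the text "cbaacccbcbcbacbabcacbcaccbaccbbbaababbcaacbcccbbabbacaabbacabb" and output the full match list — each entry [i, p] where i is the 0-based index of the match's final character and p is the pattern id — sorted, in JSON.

Construct AC machine:
Trie (insert patterns):
  0='ε' goto a→5 b→20 c→1
  1='c' goto b→2 c→15
  2='cb' goto a→3 c→4
  3='cba' goto ·  ←P0
  4='cbc' goto ·  ←P1
  5='a' goto b→6 c→11
  6='ab' goto b→7 c→14
  7='abb' goto a→8
  8='abba' goto c→9
  9='abbac' goto a→10
  10='abbaca' goto ·  ←P2
  11='ac' goto c→12
  12='acc' goto b→13
  13='accb' goto ·  ←P3
  14='abc' goto ·  ←P4
  15='cc' goto a→16
  16='cca' goto a→17
  17='ccaa' goto c→18
  18='ccaac' goto c→19
  19='ccaacc' goto ·  ←P5
  20='b' goto b→22 c→21
  21='bc' goto ·  ←P6
  22='bb' goto a→23
  23='bba' goto c→24
  24='bbac' goto a→25
  25='bbaca' goto ·  ←P7

BFS fail/out derivation:
  fail(1) 'c': from fail(0)=0 chase 'c': 0 ⇒ 0;  out=∅∪out(0)=∅
  fail(5) 'a': from fail(0)=0 chase 'a': 0 ⇒ 0;  out=∅∪out(0)=∅
  fail(20) 'b': from fail(0)=0 chase 'b': 0 ⇒ 0;  out=∅∪out(0)=∅
  fail(2) 'cb': from fail(1)=0 chase 'b': 0 ⇒ 20;  out=∅∪out(20)=∅
  fail(6) 'ab': from fail(5)=0 chase 'b': 0 ⇒ 20;  out=∅∪out(20)=∅
  fail(11) 'ac': from fail(5)=0 chase 'c': 0 ⇒ 1;  out=∅∪out(1)=∅
  fail(15) 'cc': from fail(1)=0 chase 'c': 0 ⇒ 1;  out=∅∪out(1)=∅
  fail(21) 'bc': from fail(20)=0 chase 'c': 0 ⇒ 1;  out={6}∪out(1)={6}
  fail(22) 'bb': from fail(20)=0 chase 'b': 0 ⇒ 20;  out=∅∪out(20)=∅
  fail(3) 'cba': from fail(2)=20 chase 'a': 20→0 ⇒ 5;  out={0}∪out(5)={0}
  fail(4) 'cbc': from fail(2)=20 chase 'c': 20 ⇒ 21;  out={1}∪out(21)={1,6}
  fail(7) 'abb': from fail(6)=20 chase 'b': 20 ⇒ 22;  out=∅∪out(22)=∅
  fail(12) 'acc': from fail(11)=1 chase 'c': 1 ⇒ 15;  out=∅∪out(15)=∅
  fail(14) 'abc': from fail(6)=20 chase 'c': 20 ⇒ 21;  out={4}∪out(21)={4,6}
  fail(16) 'cca': from fail(15)=1 chase 'a': 1→0 ⇒ 5;  out=∅∪out(5)=∅
  fail(23) 'bba': from fail(22)=20 chase 'a': 20→0 ⇒ 5;  out=∅∪out(5)=∅
  fail(8) 'abba': from fail(7)=22 chase 'a': 22 ⇒ 23;  out=∅∪out(23)=∅
  fail(13) 'accb': from fail(12)=15 chase 'b': 15→1 ⇒ 2;  out={3}∪out(2)={3}
  fail(17) 'ccaa': from fail(16)=5 chase 'a': 5→0 ⇒ 5;  out=∅∪out(5)=∅
  fail(24) 'bbac': from fail(23)=5 chase 'c': 5 ⇒ 11;  out=∅∪out(11)=∅
  fail(9) 'abbac': from fail(8)=23 chase 'c': 23 ⇒ 24;  out=∅∪out(24)=∅
  fail(18) 'ccaac': from fail(17)=5 chase 'c': 5 ⇒ 11;  out=∅∪out(11)=∅
  fail(25) 'bbaca': from fail(24)=11 chase 'a': 11→1→0 ⇒ 5;  out={7}∪out(5)={7}
  fail(10) 'abbaca': from fail(9)=24 chase 'a': 24 ⇒ 25;  out={2}∪out(25)={2,7}
  fail(19) 'ccaacc': from fail(18)=11 chase 'c': 11 ⇒ 12;  out={5}∪out(12)={5}

Text stream:
pos 0 'c': at 1
pos 1 'b': at 2
pos 2 'a': at 3  → match P0@[0:2]
pos 3 'a': at 5 ·f
pos 4 'c': at 11
pos 5 'c': at 12
pos 6 'c': at 15 ·f
pos 7 'b': at 2 ·f
pos 8 'c': at 4  → match P1@[6:8],P6@[7:8]
pos 9 'b': at 2 ·f
pos 10 'c': at 4  → match P1@[8:10],P6@[9:10]
pos 11 'b': at 2 ·f
pos 12 'a': at 3  → match P0@[10:12]
pos 13 'c': at 11 ·f
pos 14 'b': at 2 ·f
pos 15 'a': at 3  → match P0@[13:15]
pos 16 'b': at 6 ·f
pos 17 'c': at 14  → match P4@[15:17],P6@[16:17]
pos 18 'a': at 5 ·f
pos 19 'c': at 11
pos 20 'b': at 2 ·f
pos 21 'c': at 4  → match P1@[19:21],P6@[20:21]
pos 22 'a': at 5 ·f
pos 23 'c': at 11
pos 24 'c': at 12
pos 25 'b': at 13  → match P3@[22:25]
pos 26 'a': at 3 ·f  → match P0@[24:26]
pos 27 'c': at 11 ·f
pos 28 'c': at 12
pos 29 'b': at 13  → match P3@[26:29]
pos 30 'b': at 22 ·f
pos 31 'b': at 22 ·f
pos 32 'a': at 23
pos 33 'a': at 5 ·f
pos 34 'b': at 6
pos 35 'a': at 5 ·f
pos 36 'b': at 6
pos 37 'b': at 7
pos 38 'c': at 21 ·f  → match P6@[37:38]
pos 39 'a': at 5 ·f
pos 40 'a': at 5 ·f
pos 41 'c': at 11
pos 42 'b': at 2 ·f
pos 43 'c': at 4  → match P1@[41:43],P6@[42:43]
pos 44 'c': at 15 ·f
pos 45 'c': at 15 ·f
pos 46 'b': at 2 ·f
pos 47 'b': at 22 ·f
pos 48 'a': at 23
pos 49 'b': at 6 ·f
pos 50 'b': at 7
pos 51 'a': at 8
pos 52 'c': at 9
pos 53 'a': at 10  → match P2@[48:53],P7@[49:53]
pos 54 'a': at 5 ·f
pos 55 'b': at 6
pos 56 'b': at 7
pos 57 'a': at 8
pos 58 'c': at 9
pos 59 'a': at 10  → match P2@[54:59],P7@[55:59]
pos 60 'b': at 6 ·f
pos 61 'b': at 7

Matches: [[2,0],[8,1],[8,6],[10,1],[10,6],[12,0],[15,0],[17,4],[17,6],[21,1],[21,6],[25,3],[26,0],[29,3],[38,6],[43,1],[43,6],[53,2],[53,7],[59,2],[59,7]]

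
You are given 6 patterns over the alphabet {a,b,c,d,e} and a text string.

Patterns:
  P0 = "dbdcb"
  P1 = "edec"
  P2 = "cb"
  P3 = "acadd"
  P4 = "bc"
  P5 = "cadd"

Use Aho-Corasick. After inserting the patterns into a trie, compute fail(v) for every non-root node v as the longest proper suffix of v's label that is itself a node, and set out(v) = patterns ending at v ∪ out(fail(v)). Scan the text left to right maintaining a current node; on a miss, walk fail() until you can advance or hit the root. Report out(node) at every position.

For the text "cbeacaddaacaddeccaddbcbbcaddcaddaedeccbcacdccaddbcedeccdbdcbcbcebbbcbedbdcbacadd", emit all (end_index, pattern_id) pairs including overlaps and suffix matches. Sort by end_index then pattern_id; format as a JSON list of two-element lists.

Construct AC machine:
Trie (insert patterns):
  0='ε' goto a→12 b→17 c→10 d→1 e→6
  1='d' goto b→2
  2='db' goto d→3
  3='dbd' goto c→4
  4='dbdc' goto b→5
  5='dbdcb' goto ·  ←P0
  6='e' goto d→7
  7='ed' goto e→8
  8='ede' goto c→9
  9='edec' goto ·  ←P1
  10='c' goto a→19 b→11
  11='cb' goto ·  ←P2
  12='a' goto c→13
  13='ac' goto a→14
  14='aca' goto d→15
  15='acad' goto d→16
  16='acadd' goto ·  ←P3
  17='b' goto c→18
  18='bc' goto ·  ←P4
  19='ca' goto d→20
  20='cad' goto d→21
  21='cadd' goto ·  ←P5

BFS fail/out derivation:
  fail(1) 'd': from fail(0)=0 chase 'd': 0 ⇒ 0;  out=∅∪out(0)=∅
  fail(6) 'e': from fail(0)=0 chase 'e': 0 ⇒ 0;  out=∅∪out(0)=∅
  fail(10) 'c': from fail(0)=0 chase 'c': 0 ⇒ 0;  out=∅∪out(0)=∅
  fail(12) 'a': from fail(0)=0 chase 'a': 0 ⇒ 0;  out=∅∪out(0)=∅
  fail(17) 'b': from fail(0)=0 chase 'b': 0 ⇒ 0;  out=∅∪out(0)=∅
  fail(2) 'db': from fail(1)=0 chase 'b': 0 ⇒ 17;  out=∅∪out(17)=∅
  fail(7) 'ed': from fail(6)=0 chase 'd': 0 ⇒ 1;  out=∅∪out(1)=∅
  fail(11) 'cb': from fail(10)=0 chase 'b': 0 ⇒ 17;  out={2}∪out(17)={2}
  fail(13) 'ac': from fail(12)=0 chase 'c': 0 ⇒ 10;  out=∅∪out(10)=∅
  fail(18) 'bc': from fail(17)=0 chase 'c': 0 ⇒ 10;  out={4}∪out(10)={4}
  fail(19) 'ca': from fail(10)=0 chase 'a': 0 ⇒ 12;  out=∅∪out(12)=∅
  fail(3) 'dbd': from fail(2)=17 chase 'd': 17→0 ⇒ 1;  out=∅∪out(1)=∅
  fail(8) 'ede': from fail(7)=1 chase 'e': 1→0 ⇒ 6;  out=∅∪out(6)=∅
  fail(14) 'aca': from fail(13)=10 chase 'a': 10 ⇒ 19;  out=∅∪out(19)=∅
  fail(20) 'cad': from fail(19)=12 chase 'd': 12→0 ⇒ 1;  out=∅∪out(1)=∅
  fail(4) 'dbdc': from fail(3)=1 chase 'c': 1→0 ⇒ 10;  out=∅∪out(10)=∅
  fail(9) 'edec': from fail(8)=6 chase 'c': 6→0 ⇒ 10;  out={1}∪out(10)={1}
  fail(15) 'acad': from fail(14)=19 chase 'd': 19 ⇒ 20;  out=∅∪out(20)=∅
  fail(21) 'cadd': from fail(20)=1 chase 'd': 1→0 ⇒ 1;  out={5}∪out(1)={5}
  fail(5) 'dbdcb': from fail(4)=10 chase 'b': 10 ⇒ 11;  out={0}∪out(11)={0,2}
  fail(16) 'acadd': from fail(15)=20 chase 'd': 20 ⇒ 21;  out={3}∪out(21)={3,5}

Run:
i=0 'c': node 0→10
i=1 'b': node 10→11  → match P2@[0:1]
i=2 'e': node 11→6 (via fail)
i=3 'a': node 6→12 (via fail)
i=4 'c': node 12→13
i=5 'a': node 13→14
i=6 'd': node 14→15
i=7 'd': node 15→16  → match P3@[3:7],P5@[4:7]
i=8 'a': node 16→12 (via fail)
i=9 'a': node 12→12 (via fail)
i=10 'c': node 12→13
i=11 'a': node 13→14
i=12 'd': node 14→15
i=13 'd': node 15→16  → match P3@[9:13],P5@[10:13]
i=14 'e': node 16→6 (via fail)
i=15 'c': node 6→10 (via fail)
i=16 'c': node 10→10 (via fail)
i=17 'a': node 10→19
i=18 'd': node 19→20
i=19 'd': node 20→21  → match P5@[16:19]
i=20 'b': node 21→2 (via fail)
i=21 'c': node 2→18 (via fail)  → match P4@[20:21]
i=22 'b': node 18→11 (via fail)  → match P2@[21:22]
i=23 'b': node 11→17 (via fail)
i=24 'c': node 17→18  → match P4@[23:24]
i=25 'a': node 18→19 (via fail)
i=26 'd': node 19→20
i=27 'd': node 20→21  → match P5@[24:27]
i=28 'c': node 21→10 (via fail)
i=29 'a': node 10→19
i=30 'd': node 19→20
i=31 'd': node 20→21  → match P5@[28:31]
i=32 'a': node 21→12 (via fail)
i=33 'e': node 12→6 (via fail)
i=34 'd': node 6→7
i=35 'e': node 7→8
i=36 'c': node 8→9  → match P1@[33:36]
i=37 'c': node 9→10 (via fail)
i=38 'b': node 10→11  → match P2@[37:38]
i=39 'c': node 11→18 (via fail)  → match P4@[38:39]
i=40 'a': node 18→19 (via fail)
i=41 'c': node 19→13 (via fail)
i=42 'd': node 13→1 (via fail)
i=43 'c': node 1→10 (via fail)
i=44 'c': node 10→10 (via fail)
i=45 'a': node 10→19
i=46 'd': node 19→20
i=47 'd': node 20→21  → match P5@[44:47]
i=48 'b': node 21→2 (via fail)
i=49 'c': node 2→18 (via fail)  → match P4@[48:49]
i=50 'e': node 18→6 (via fail)
i=51 'd': node 6→7
i=52 'e': node 7→8
i=53 'c': node 8→9  → match P1@[50:53]
i=54 'c': node 9→10 (via fail)
i=55 'd': node 10→1 (via fail)
i=56 'b': node 1→2
i=57 'd': node 2→3
i=58 'c': node 3→4
i=59 'b': node 4→5  → match P0@[55:59],P2@[58:59]
i=60 'c': node 5→18 (via fail)  → match P4@[59:60]
i=61 'b': node 18→11 (via fail)  → match P2@[60:61]
i=62 'c': node 11→18 (via fail)  → match P4@[61:62]
i=63 'e': node 18→6 (via fail)
i=64 'b': node 6→17 (via fail)
i=65 'b': node 17→17 (via fail)
i=66 'b': node 17→17 (via fail)
i=67 'c': node 17→18  → match P4@[66:67]
i=68 'b': node 18→11 (via fail)  → match P2@[67:68]
i=69 'e': node 11→6 (via fail)
i=70 'd': node 6→7
i=71 'b': node 7→2 (via fail)
i=72 'd': node 2→3
i=73 'c': node 3→4
i=74 'b': node 4→5  → match P0@[70:74],P2@[73:74]
i=75 'a': node 5→12 (via fail)
i=76 'c': node 12→13
i=77 'a': node 13→14
i=78 'd': node 14→15
i=79 'd': node 15→16  → match P3@[75:79],P5@[76:79]

Matches: [[1,2],[7,3],[7,5],[13,3],[13,5],[19,5],[21,4],[22,2],[24,4],[27,5],[31,5],[36,1],[38,2],[39,4],[47,5],[49,4],[53,1],[59,0],[59,2],[60,4],[61,2],[62,4],[67,4],[68,2],[74,0],[74,2],[79,3],[79,5]]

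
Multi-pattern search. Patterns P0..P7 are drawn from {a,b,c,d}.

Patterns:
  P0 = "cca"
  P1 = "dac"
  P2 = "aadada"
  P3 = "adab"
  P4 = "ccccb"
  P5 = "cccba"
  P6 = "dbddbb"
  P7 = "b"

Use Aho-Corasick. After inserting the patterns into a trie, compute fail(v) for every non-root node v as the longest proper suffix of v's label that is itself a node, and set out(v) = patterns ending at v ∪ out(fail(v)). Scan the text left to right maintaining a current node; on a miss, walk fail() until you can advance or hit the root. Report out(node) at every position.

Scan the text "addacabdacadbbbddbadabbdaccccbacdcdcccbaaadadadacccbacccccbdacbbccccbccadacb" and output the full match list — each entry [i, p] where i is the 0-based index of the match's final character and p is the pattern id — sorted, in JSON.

Construct AC machine:
Trie (insert patterns):
  n0 'ε': a→7 b→26 c→1 d→4
  n1 'c': c→2
  n2 'cc': a→3 c→16
  n3 'cca': ·  [P0 ends]
  n4 'd': a→5 b→21
  n5 'da': c→6
  n6 'dac': ·  [P1 ends]
  n7 'a': a→8 d→13
  n8 'aa': d→9
  n9 'aad': a→10
  n10 'aada': d→11
  n11 'aadad': a→12
  n12 'aadada': ·  [P2 ends]
  n13 'ad': a→14
  n14 'ada': b→15
  n15 'adab': ·  [P3 ends]
  n16 'ccc': b→19 c→17
  n17 'cccc': b→18
  n18 'ccccb': ·  [P4 ends]
  n19 'cccb': a→20
  n20 'cccba': ·  [P5 ends]
  n21 'db': d→22
  n22 'dbd': d→23
  n23 'dbdd': b→24
  n24 'dbddb': b→25
  n25 'dbddbb': ·  [P6 ends]
  n26 'b': ·  [P7 ends]

BFS fail/out derivation:
  n1('c'): parent n0 fail=0; on 'c' 0 → fail=0;  out ∅∪∅=∅
  n4('d'): parent n0 fail=0; on 'd' 0 → fail=0;  out ∅∪∅=∅
  n7('a'): parent n0 fail=0; on 'a' 0 → fail=0;  out ∅∪∅=∅
  n26('b'): parent n0 fail=0; on 'b' 0 → fail=0;  out {7}∪∅={7}
  n2('cc'): parent n1 fail=0; on 'c' 0 → fail=1;  out ∅∪∅=∅
  n5('da'): parent n4 fail=0; on 'a' 0 → fail=7;  out ∅∪∅=∅
  n8('aa'): parent n7 fail=0; on 'a' 0 → fail=7;  out ∅∪∅=∅
  n13('ad'): parent n7 fail=0; on 'd' 0 → fail=4;  out ∅∪∅=∅
  n21('db'): parent n4 fail=0; on 'b' 0 → fail=26;  out ∅∪{7}={7}
  n3('cca'): parent n2 fail=1; on 'a' 1→0 → fail=7;  out {0}∪∅={0}
  n6('dac'): parent n5 fail=7; on 'c' 7→0 → fail=1;  out {1}∪∅={1}
  n9('aad'): parent n8 fail=7; on 'd' 7 → fail=13;  out ∅∪∅=∅
  n14('ada'): parent n13 fail=4; on 'a' 4 → fail=5;  out ∅∪∅=∅
  n16('ccc'): parent n2 fail=1; on 'c' 1 → fail=2;  out ∅∪∅=∅
  n22('dbd'): parent n21 fail=26; on 'd' 26→0 → fail=4;  out ∅∪∅=∅
  n10('aada'): parent n9 fail=13; on 'a' 13 → fail=14;  out ∅∪∅=∅
  n15('adab'): parent n14 fail=5; on 'b' 5→7→0 → fail=26;  out {3}∪{7}={3,7}
  n17('cccc'): parent n16 fail=2; on 'c' 2 → fail=16;  out ∅∪∅=∅
  n19('cccb'): parent n16 fail=2; on 'b' 2→1→0 → fail=26;  out ∅∪{7}={7}
  n23('dbdd'): parent n22 fail=4; on 'd' 4→0 → fail=4;  out ∅∪∅=∅
  n11('aadad'): parent n10 fail=14; on 'd' 14→5→7 → fail=13;  out ∅∪∅=∅
  n18('ccccb'): parent n17 fail=16; on 'b' 16 → fail=19;  out {4}∪{7}={4,7}
  n20('cccba'): parent n19 fail=26; on 'a' 26→0 → fail=7;  out {5}∪∅={5}
  n24('dbddb'): parent n23 fail=4; on 'b' 4 → fail=21;  out ∅∪{7}={7}
  n12('aadada'): parent n11 fail=13; on 'a' 13 → fail=14;  out {2}∪∅={2}
  n25('dbddbb'): parent n24 fail=21; on 'b' 21→26→0 → fail=26;  out {6}∪{7}={6,7}

Text stream:
i=0 'a': node 0→7
i=1 'd': node 7→13
i=2 'd': node 13→4 (fail-walked)
i=3 'a': node 4→5
i=4 'c': node 5→6  → match P1@[2:4]
i=5 'a': node 6→7 (fail-walked)
i=6 'b': node 7→26 (fail-walked)  → match P7@[6:6]
i=7 'd': node 26→4 (fail-walked)
i=8 'a': node 4→5
i=9 'c': node 5→6  → match P1@[7:9]
i=10 'a': node 6→7 (fail-walked)
i=11 'd': node 7→13
i=12 'b': node 13→21 (fail-walked)  → match P7@[12:12]
i=13 'b': node 21→26 (fail-walked)  → match P7@[13:13]
i=14 'b': node 26→26 (fail-walked)  → match P7@[14:14]
i=15 'd': node 26→4 (fail-walked)
i=16 'd': node 4→4 (fail-walked)
i=17 'b': node 4→21  → match P7@[17:17]
i=18 'a': node 21→7 (fail-walked)
i=19 'd': node 7→13
i=20 'a': node 13→14
i=21 'b': node 14→15  → match P3@[18:21],P7@[21:21]
i=22 'b': node 15→26 (fail-walked)  → match P7@[22:22]
i=23 'd': node 26→4 (fail-walked)
i=24 'a': node 4→5
i=25 'c': node 5→6  → match P1@[23:25]
i=26 'c': node 6→2 (fail-walked)
i=27 'c': node 2→16
i=28 'c': node 16→17
i=29 'b': node 17→18  → match P4@[25:29],P7@[29:29]
i=30 'a': node 18→20 (fail-walked)  → match P5@[26:30]
i=31 'c': node 20→1 (fail-walked)
i=32 'd': node 1→4 (fail-walked)
i=33 'c': node 4→1 (fail-walked)
i=34 'd': node 1→4 (fail-walked)
i=35 'c': node 4→1 (fail-walked)
i=36 'c': node 1→2
i=37 'c': node 2→16
i=38 'b': node 16→19  → match P7@[38:38]
i=39 'a': node 19→20  → match P5@[35:39]
i=40 'a': node 20→8 (fail-walked)
i=41 'a': node 8→8 (fail-walked)
i=42 'd': node 8→9
i=43 'a': node 9→10
i=44 'd': node 10→11
i=45 'a': node 11→12  → match P2@[40:45]
i=46 'd': node 12→13 (fail-walked)
i=47 'a': node 13→14
i=48 'c': node 14→6 (fail-walked)  → match P1@[46:48]
i=49 'c': node 6→2 (fail-walked)
i=50 'c': node 2→16
i=51 'b': node 16→19  → match P7@[51:51]
i=52 'a': node 19→20  → match P5@[48:52]
i=53 'c': node 20→1 (fail-walked)
i=54 'c': node 1→2
i=55 'c': node 2→16
i=56 'c': node 16→17
i=57 'c': node 17→17 (fail-walked)
i=58 'b': node 17→18  → match P4@[54:58],P7@[58:58]
i=59 'd': node 18→4 (fail-walked)
i=60 'a': node 4→5
i=61 'c': node 5→6  → match P1@[59:61]
i=62 'b': node 6→26 (fail-walked)  → match P7@[62:62]
i=63 'b': node 26→26 (fail-walked)  → match P7@[63:63]
i=64 'c': node 26→1 (fail-walked)
i=65 'c': node 1→2
i=66 'c': node 2→16
i=67 'c': node 16→17
i=68 'b': node 17→18  → match P4@[64:68],P7@[68:68]
i=69 'c': node 18→1 (fail-walked)
i=70 'c': node 1→2
i=71 'a': node 2→3  → match P0@[69:71]
i=72 'd': node 3→13 (fail-walked)
i=73 'a': node 13→14
i=74 'c': node 14→6 (fail-walked)  → match P1@[72:74]
i=75 'b': node 6→26 (fail-walked)  → match P7@[75:75]

Result: [[4,1],[6,7],[9,1],[12,7],[13,7],[14,7],[17,7],[21,3],[21,7],[22,7],[25,1],[29,4],[29,7],[30,5],[38,7],[39,5],[45,2],[48,1],[51,7],[52,5],[58,4],[58,7],[61,1],[62,7],[63,7],[68,4],[68,7],[71,0],[74,1],[75,7]]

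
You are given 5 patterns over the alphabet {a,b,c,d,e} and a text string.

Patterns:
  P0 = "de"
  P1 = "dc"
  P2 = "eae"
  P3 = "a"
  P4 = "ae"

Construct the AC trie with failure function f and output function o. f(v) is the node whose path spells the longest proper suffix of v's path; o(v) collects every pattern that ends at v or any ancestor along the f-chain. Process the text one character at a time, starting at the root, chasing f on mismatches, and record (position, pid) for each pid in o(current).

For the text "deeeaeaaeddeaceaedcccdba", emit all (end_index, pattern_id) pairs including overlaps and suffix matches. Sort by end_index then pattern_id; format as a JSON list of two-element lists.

Build:
Trie (insert patterns):
  n0 'ε': a→7 d→1 e→4
  n1 'd': c→3 e→2
  n2 'de': ·  ←P0
  n3 'dc': ·  ←P1
  n4 'e': a→5
  n5 'ea': e→6
  n6 'eae': ·  ←P2
  n7 'a': e→8  ←P3
  n8 'ae': ·  ←P4

Failure links (BFS by depth):
  n1('d'): parent n0 fail=0; on 'd' 0 → fail=0;  out ∅∪∅=∅
  n4('e'): parent n0 fail=0; on 'e' 0 → fail=0;  out ∅∪∅=∅
  n7('a'): parent n0 fail=0; on 'a' 0 → fail=0;  out {3}∪∅={3}
  n2('de'): parent n1 fail=0; on 'e' 0 → fail=4;  out {0}∪∅={0}
  n3('dc'): parent n1 fail=0; on 'c' 0 → fail=0;  out {1}∪∅={1}
  n5('ea'): parent n4 fail=0; on 'a' 0 → fail=7;  out ∅∪{3}={3}
  n8('ae'): parent n7 fail=0; on 'e' 0 → fail=4;  out {4}∪∅={4}
  n6('eae'): parent n5 fail=7; on 'e' 7 → fail=8;  out {2}∪{4}={2,4}

Text stream:
i=0 'd': node 0→1
i=1 'e': node 1→2  emit P0@[0:1]
i=2 'e': node 2→4 ·f
i=3 'e': node 4→4 ·f
i=4 'a': node 4→5  emit P3@[4:4]
i=5 'e': node 5→6  emit P2@[3:5],P4@[4:5]
i=6 'a': node 6→5 ·f  emit P3@[6:6]
i=7 'a': node 5→7 ·f  emit P3@[7:7]
i=8 'e': node 7→8  emit P4@[7:8]
i=9 'd': node 8→1 ·f
i=10 'd': node 1→1 ·f
i=11 'e': node 1→2  emit P0@[10:11]
i=12 'a': node 2→5 ·f  emit P3@[12:12]
i=13 'c': node 5→0 ·f
i=14 'e': node 0→4
i=15 'a': node 4→5  emit P3@[15:15]
i=16 'e': node 5→6  emit P2@[14:16],P4@[15:16]
i=17 'd': node 6→1 ·f
i=18 'c': node 1→3  emit P1@[17:18]
i=19 'c': node 3→0 ·f
i=20 'c': node 0→0
i=21 'd': node 0→1
i=22 'b': node 1→0 ·f
i=23 'a': node 0→7  emit P3@[23:23]

Matches: [[1,0],[4,3],[5,2],[5,4],[6,3],[7,3],[8,4],[11,0],[12,3],[15,3],[16,2],[16,4],[18,1],[23,3]]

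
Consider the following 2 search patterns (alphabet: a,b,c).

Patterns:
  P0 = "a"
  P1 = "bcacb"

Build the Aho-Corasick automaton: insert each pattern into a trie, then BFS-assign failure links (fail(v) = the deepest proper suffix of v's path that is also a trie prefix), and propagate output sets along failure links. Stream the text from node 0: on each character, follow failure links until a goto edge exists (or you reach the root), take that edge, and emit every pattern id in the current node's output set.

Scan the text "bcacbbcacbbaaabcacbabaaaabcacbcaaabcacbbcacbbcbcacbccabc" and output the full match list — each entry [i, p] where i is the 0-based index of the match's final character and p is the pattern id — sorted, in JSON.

Build automaton:
Trie (insert patterns):
  n0 'ε': a→1 b→2
  n1 'a': ·  ←P0
  n2 'b': c→3
  n3 'bc': a→4
  n4 'bca': c→5
  n5 'bcac': b→6
  n6 'bcacb': ·  ←P1

Failure links (BFS by depth):
  fail(1) 'a': from fail(0)=0 chase 'a': 0 ⇒ 0;  out={0}∪out(0)={0}
  fail(2) 'b': from fail(0)=0 chase 'b': 0 ⇒ 0;  out=∅∪out(0)=∅
  fail(3) 'bc': from fail(2)=0 chase 'c': 0 ⇒ 0;  out=∅∪out(0)=∅
  fail(4) 'bca': from fail(3)=0 chase 'a': 0 ⇒ 1;  out=∅∪out(1)={0}
  fail(5) 'bcac': from fail(4)=1 chase 'c': 1→0 ⇒ 0;  out=∅∪out(0)=∅
  fail(6) 'bcacb': from fail(5)=0 chase 'b': 0 ⇒ 2;  out={1}∪out(2)={1}

Text stream:
i=0 'b': node 0→2
i=1 'c': node 2→3
i=2 'a': node 3→4  ** P0@[2:2]
i=3 'c': node 4→5
i=4 'b': node 5→6  ** P1@[0:4]
i=5 'b': node 6→2 ·f
i=6 'c': node 2→3
i=7 'a': node 3→4  ** P0@[7:7]
i=8 'c': node 4→5
i=9 'b': node 5→6  ** P1@[5:9]
i=10 'b': node 6→2 ·f
i=11 'a': node 2→1 ·f  ** P0@[11:11]
i=12 'a': node 1→1 ·f  ** P0@[12:12]
i=13 'a': node 1→1 ·f  ** P0@[13:13]
i=14 'b': node 1→2 ·f
i=15 'c': node 2→3
i=16 'a': node 3→4  ** P0@[16:16]
i=17 'c': node 4→5
i=18 'b': node 5→6  ** P1@[14:18]
i=19 'a': node 6→1 ·f  ** P0@[19:19]
i=20 'b': node 1→2 ·f
i=21 'a': node 2→1 ·f  ** P0@[21:21]
i=22 'a': node 1→1 ·f  ** P0@[22:22]
i=23 'a': node 1→1 ·f  ** P0@[23:23]
i=24 'a': node 1→1 ·f  ** P0@[24:24]
i=25 'b': node 1→2 ·f
i=26 'c': node 2→3
i=27 'a': node 3→4  ** P0@[27:27]
i=28 'c': node 4→5
i=29 'b': node 5→6  ** P1@[25:29]
i=30 'c': node 6→3 ·f
i=31 'a': node 3→4  ** P0@[31:31]
i=32 'a': node 4→1 ·f  ** P0@[32:32]
i=33 'a': node 1→1 ·f  ** P0@[33:33]
i=34 'b': node 1→2 ·f
i=35 'c': node 2→3
i=36 'a': node 3→4  ** P0@[36:36]
i=37 'c': node 4→5
i=38 'b': node 5→6  ** P1@[34:38]
i=39 'b': node 6→2 ·f
i=40 'c': node 2→3
i=41 'a': node 3→4  ** P0@[41:41]
i=42 'c': node 4→5
i=43 'b': node 5→6  ** P1@[39:43]
i=44 'b': node 6→2 ·f
i=45 'c': node 2→3
i=46 'b': node 3→2 ·f
i=47 'c': node 2→3
i=48 'a': node 3→4  ** P0@[48:48]
i=49 'c': node 4→5
i=50 'b': node 5→6  ** P1@[46:50]
i=51 'c': node 6→3 ·f
i=52 'c': node 3→0 ·f
i=53 'a': node 0→1  ** P0@[53:53]
i=54 'b': node 1→2 ·f
i=55 'c': node 2→3

All matches (sorted): [[2,0],[4,1],[7,0],[9,1],[11,0],[12,0],[13,0],[16,0],[18,1],[19,0],[21,0],[22,0],[23,0],[24,0],[27,0],[29,1],[31,0],[32,0],[33,0],[36,0],[38,1],[41,0],[43,1],[48,0],[50,1],[53,0]]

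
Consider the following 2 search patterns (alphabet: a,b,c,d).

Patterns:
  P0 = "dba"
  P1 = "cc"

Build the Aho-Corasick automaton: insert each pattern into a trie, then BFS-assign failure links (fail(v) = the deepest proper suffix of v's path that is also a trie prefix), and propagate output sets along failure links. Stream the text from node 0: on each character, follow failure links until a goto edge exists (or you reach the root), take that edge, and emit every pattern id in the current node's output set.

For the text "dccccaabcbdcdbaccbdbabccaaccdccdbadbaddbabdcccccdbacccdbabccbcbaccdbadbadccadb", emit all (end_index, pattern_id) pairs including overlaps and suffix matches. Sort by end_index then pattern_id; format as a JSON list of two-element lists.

Build:
Trie nodes:
  n0 'ε': c→4 d→1
  n1 'd': b→2
  n2 'db': a→3
  n3 'dba': ·  ←P0
  n4 'c': c→5
  n5 'cc': ·  ←P1

Failure links (BFS by depth):
  n1('d'): parent n0 fail=0; on 'd' 0 → fail=0;  out ∅∪∅=∅
  n4('c'): parent n0 fail=0; on 'c' 0 → fail=0;  out ∅∪∅=∅
  n2('db'): parent n1 fail=0; on 'b' 0 → fail=0;  out ∅∪∅=∅
  n5('cc'): parent n4 fail=0; on 'c' 0 → fail=4;  out {1}∪∅={1}
  n3('dba'): parent n2 fail=0; on 'a' 0 → fail=0;  out {0}∪∅={0}

Text stream:
pos 0 'd': at 1
pos 1 'c': at 4 (via fail)
pos 2 'c': at 5  emit P1@[1:2]
pos 3 'c': at 5 (via fail)  emit P1@[2:3]
pos 4 'c': at 5 (via fail)  emit P1@[3:4]
pos 5 'a': at 0 (via fail)
pos 6 'a': at 0
pos 7 'b': at 0
pos 8 'c': at 4
pos 9 'b': at 0 (via fail)
pos 10 'd': at 1
pos 11 'c': at 4 (via fail)
pos 12 'd': at 1 (via fail)
pos 13 'b': at 2
pos 14 'a': at 3  emit P0@[12:14]
pos 15 'c': at 4 (via fail)
pos 16 'c': at 5  emit P1@[15:16]
pos 17 'b': at 0 (via fail)
pos 18 'd': at 1
pos 19 'b': at 2
pos 20 'a': at 3  emit P0@[18:20]
pos 21 'b': at 0 (via fail)
pos 22 'c': at 4
pos 23 'c': at 5  emit P1@[22:23]
pos 24 'a': at 0 (via fail)
pos 25 'a': at 0
pos 26 'c': at 4
pos 27 'c': at 5  emit P1@[26:27]
pos 28 'd': at 1 (via fail)
pos 29 'c': at 4 (via fail)
pos 30 'c': at 5  emit P1@[29:30]
pos 31 'd': at 1 (via fail)
pos 32 'b': at 2
pos 33 'a': at 3  emit P0@[31:33]
pos 34 'd': at 1 (via fail)
pos 35 'b': at 2
pos 36 'a': at 3  emit P0@[34:36]
pos 37 'd': at 1 (via fail)
pos 38 'd': at 1 (via fail)
pos 39 'b': at 2
pos 40 'a': at 3  emit P0@[38:40]
pos 41 'b': at 0 (via fail)
pos 42 'd': at 1
pos 43 'c': at 4 (via fail)
pos 44 'c': at 5  emit P1@[43:44]
pos 45 'c': at 5 (via fail)  emit P1@[44:45]
pos 46 'c': at 5 (via fail)  emit P1@[45:46]
pos 47 'c': at 5 (via fail)  emit P1@[46:47]
pos 48 'd': at 1 (via fail)
pos 49 'b': at 2
pos 50 'a': at 3  emit P0@[48:50]
pos 51 'c': at 4 (via fail)
pos 52 'c': at 5  emit P1@[51:52]
pos 53 'c': at 5 (via fail)  emit P1@[52:53]
pos 54 'd': at 1 (via fail)
pos 55 'b': at 2
pos 56 'a': at 3  emit P0@[54:56]
pos 57 'b': at 0 (via fail)
pos 58 'c': at 4
pos 59 'c': at 5  emit P1@[58:59]
pos 60 'b': at 0 (via fail)
pos 61 'c': at 4
pos 62 'b': at 0 (via fail)
pos 63 'a': at 0
pos 64 'c': at 4
pos 65 'c': at 5  emit P1@[64:65]
pos 66 'd': at 1 (via fail)
pos 67 'b': at 2
pos 68 'a': at 3  emit P0@[66:68]
pos 69 'd': at 1 (via fail)
pos 70 'b': at 2
pos 71 'a': at 3  emit P0@[69:71]
pos 72 'd': at 1 (via fail)
pos 73 'c': at 4 (via fail)
pos 74 'c': at 5  emit P1@[73:74]
pos 75 'a': at 0 (via fail)
pos 76 'd': at 1
pos 77 'b': at 2

Result: [[2,1],[3,1],[4,1],[14,0],[16,1],[20,0],[23,1],[27,1],[30,1],[33,0],[36,0],[40,0],[44,1],[45,1],[46,1],[47,1],[50,0],[52,1],[53,1],[56,0],[59,1],[65,1],[68,0],[71,0],[74,1]]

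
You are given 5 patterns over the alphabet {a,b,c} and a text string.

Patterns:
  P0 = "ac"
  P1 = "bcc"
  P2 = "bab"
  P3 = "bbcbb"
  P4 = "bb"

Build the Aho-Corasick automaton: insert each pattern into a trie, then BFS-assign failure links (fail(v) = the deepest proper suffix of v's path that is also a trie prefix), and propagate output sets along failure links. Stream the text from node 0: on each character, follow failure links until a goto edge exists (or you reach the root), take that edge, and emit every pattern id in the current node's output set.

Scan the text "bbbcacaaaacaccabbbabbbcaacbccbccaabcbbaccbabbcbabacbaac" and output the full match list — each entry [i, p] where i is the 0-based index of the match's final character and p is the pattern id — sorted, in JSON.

Build:
Trie nodes:
  n0 'ε': a→1 b→3
  n1 'a': c→2
  n2 'ac': ·  ←P0
  n3 'b': a→6 b→8 c→4
  n4 'bc': c→5
  n5 'bcc': ·  ←P1
  n6 'ba': b→7
  n7 'bab': ·  ←P2
  n8 'bb': c→9  ←P4
  n9 'bbc': b→10
  n10 'bbcb': b→11
  n11 'bbcbb': ·  ←P3

BFS fail/out derivation:
  n1('a'): parent n0 fail=0; on 'a' 0 → fail=0;  out ∅∪∅=∅
  n3('b'): parent n0 fail=0; on 'b' 0 → fail=0;  out ∅∪∅=∅
  n2('ac'): parent n1 fail=0; on 'c' 0 → fail=0;  out {0}∪∅={0}
  n4('bc'): parent n3 fail=0; on 'c' 0 → fail=0;  out ∅∪∅=∅
  n6('ba'): parent n3 fail=0; on 'a' 0 → fail=1;  out ∅∪∅=∅
  n8('bb'): parent n3 fail=0; on 'b' 0 → fail=3;  out {4}∪∅={4}
  n5('bcc'): parent n4 fail=0; on 'c' 0 → fail=0;  out {1}∪∅={1}
  n7('bab'): parent n6 fail=1; on 'b' 1→0 → fail=3;  out {2}∪∅={2}
  n9('bbc'): parent n8 fail=3; on 'c' 3 → fail=4;  out ∅∪∅=∅
  n10('bbcb'): parent n9 fail=4; on 'b' 4→0 → fail=3;  out ∅∪∅=∅
  n11('bbcbb'): parent n10 fail=3; on 'b' 3 → fail=8;  out {3}∪{4}={3,4}

Scan:
i=0 'b': node 0→3
i=1 'b': node 3→8  emit P4@[0:1]
i=2 'b': node 8→8 ·f  emit P4@[1:2]
i=3 'c': node 8→9
i=4 'a': node 9→1 ·f
i=5 'c': node 1→2  emit P0@[4:5]
i=6 'a': node 2→1 ·f
i=7 'a': node 1→1 ·f
i=8 'a': node 1→1 ·f
i=9 'a': node 1→1 ·f
i=10 'c': node 1→2  emit P0@[9:10]
i=11 'a': node 2→1 ·f
i=12 'c': node 1→2  emit P0@[11:12]
i=13 'c': node 2→0 ·f
i=14 'a': node 0→1
i=15 'b': node 1→3 ·f
i=16 'b': node 3→8  emit P4@[15:16]
i=17 'b': node 8→8 ·f  emit P4@[16:17]
i=18 'a': node 8→6 ·f
i=19 'b': node 6→7  emit P2@[17:19]
i=20 'b': node 7→8 ·f  emit P4@[19:20]
i=21 'b': node 8→8 ·f  emit P4@[20:21]
i=22 'c': node 8→9
i=23 'a': node 9→1 ·f
i=24 'a': node 1→1 ·f
i=25 'c': node 1→2  emit P0@[24:25]
i=26 'b': node 2→3 ·f
i=27 'c': node 3→4
i=28 'c': node 4→5  emit P1@[26:28]
i=29 'b': node 5→3 ·f
i=30 'c': node 3→4
i=31 'c': node 4→5  emit P1@[29:31]
i=32 'a': node 5→1 ·f
i=33 'a': node 1→1 ·f
i=34 'b': node 1→3 ·f
i=35 'c': node 3→4
i=36 'b': node 4→3 ·f
i=37 'b': node 3→8  emit P4@[36:37]
i=38 'a': node 8→6 ·f
i=39 'c': node 6→2 ·f  emit P0@[38:39]
i=40 'c': node 2→0 ·f
i=41 'b': node 0→3
i=42 'a': node 3→6
i=43 'b': node 6→7  emit P2@[41:43]
i=44 'b': node 7→8 ·f  emit P4@[43:44]
i=45 'c': node 8→9
i=46 'b': node 9→10
i=47 'a': node 10→6 ·f
i=48 'b': node 6→7  emit P2@[46:48]
i=49 'a': node 7→6 ·f
i=50 'c': node 6→2 ·f  emit P0@[49:50]
i=51 'b': node 2→3 ·f
i=52 'a': node 3→6
i=53 'a': node 6→1 ·f
i=54 'c': node 1→2  emit P0@[53:54]

Matches: [[1,4],[2,4],[5,0],[10,0],[12,0],[16,4],[17,4],[19,2],[20,4],[21,4],[25,0],[28,1],[31,1],[37,4],[39,0],[43,2],[44,4],[48,2],[50,0],[54,0]]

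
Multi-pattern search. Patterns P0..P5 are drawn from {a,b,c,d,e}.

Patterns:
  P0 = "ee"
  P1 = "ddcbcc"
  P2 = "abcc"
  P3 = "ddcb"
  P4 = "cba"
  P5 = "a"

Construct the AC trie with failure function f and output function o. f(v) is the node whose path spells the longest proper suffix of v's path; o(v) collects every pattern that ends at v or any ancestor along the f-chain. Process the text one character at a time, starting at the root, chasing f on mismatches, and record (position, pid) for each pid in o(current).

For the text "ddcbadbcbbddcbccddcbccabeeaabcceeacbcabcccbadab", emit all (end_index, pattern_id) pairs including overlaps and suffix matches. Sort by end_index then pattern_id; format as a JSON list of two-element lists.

Build:
Trie (insert patterns):
  n0 'ε': a→9 c→13 d→3 e→1
  n1 'e': e→2
  n2 'ee': ·  [P0 ends]
  n3 'd': d→4
  n4 'dd': c→5
  n5 'ddc': b→6
  n6 'ddcb': c→7  [P3 ends]
  n7 'ddcbc': c→8
  n8 'ddcbcc': ·  [P1 ends]
  n9 'a': b→10  [P5 ends]
  n10 'ab': c→11
  n11 'abc': c→12
  n12 'abcc': ·  [P2 ends]
  n13 'c': b→14
  n14 'cb': a→15
  n15 'cba': ·  [P4 ends]

BFS fail/out derivation:
  n1('e'): parent n0 fail=0; on 'e' 0 → fail=0;  out ∅∪∅=∅
  n3('d'): parent n0 fail=0; on 'd' 0 → fail=0;  out ∅∪∅=∅
  n9('a'): parent n0 fail=0; on 'a' 0 → fail=0;  out {5}∪∅={5}
  n13('c'): parent n0 fail=0; on 'c' 0 → fail=0;  out ∅∪∅=∅
  n2('ee'): parent n1 fail=0; on 'e' 0 → fail=1;  out {0}∪∅={0}
  n4('dd'): parent n3 fail=0; on 'd' 0 → fail=3;  out ∅∪∅=∅
  n10('ab'): parent n9 fail=0; on 'b' 0 → fail=0;  out ∅∪∅=∅
  n14('cb'): parent n13 fail=0; on 'b' 0 → fail=0;  out ∅∪∅=∅
  n5('ddc'): parent n4 fail=3; on 'c' 3→0 → fail=13;  out ∅∪∅=∅
  n11('abc'): parent n10 fail=0; on 'c' 0 → fail=13;  out ∅∪∅=∅
  n15('cba'): parent n14 fail=0; on 'a' 0 → fail=9;  out {4}∪{5}={4,5}
  n6('ddcb'): parent n5 fail=13; on 'b' 13 → fail=14;  out {3}∪∅={3}
  n12('abcc'): parent n11 fail=13; on 'c' 13→0 → fail=13;  out {2}∪∅={2}
  n7('ddcbc'): parent n6 fail=14; on 'c' 14→0 → fail=13;  out ∅∪∅=∅
  n8('ddcbcc'): parent n7 fail=13; on 'c' 13→0 → fail=13;  out {1}∪∅={1}

Scan:
pos 0 'd': at 3
pos 1 'd': at 4
pos 2 'c': at 5
pos 3 'b': at 6  emit P3@[0:3]
pos 4 'a': at 15 ·f  emit P4@[2:4],P5@[4:4]
pos 5 'd': at 3 ·f
pos 6 'b': at 0 ·f
pos 7 'c': at 13
pos 8 'b': at 14
pos 9 'b': at 0 ·f
pos 10 'd': at 3
pos 11 'd': at 4
pos 12 'c': at 5
pos 13 'b': at 6  emit P3@[10:13]
pos 14 'c': at 7
pos 15 'c': at 8  emit P1@[10:15]
pos 16 'd': at 3 ·f
pos 17 'd': at 4
pos 18 'c': at 5
pos 19 'b': at 6  emit P3@[16:19]
pos 20 'c': at 7
pos 21 'c': at 8  emit P1@[16:21]
pos 22 'a': at 9 ·f  emit P5@[22:22]
pos 23 'b': at 10
pos 24 'e': at 1 ·f
pos 25 'e': at 2  emit P0@[24:25]
pos 26 'a': at 9 ·f  emit P5@[26:26]
pos 27 'a': at 9 ·f  emit P5@[27:27]
pos 28 'b': at 10
pos 29 'c': at 11
pos 30 'c': at 12  emit P2@[27:30]
pos 31 'e': at 1 ·f
pos 32 'e': at 2  emit P0@[31:32]
pos 33 'a': at 9 ·f  emit P5@[33:33]
pos 34 'c': at 13 ·f
pos 35 'b': at 14
pos 36 'c': at 13 ·f
pos 37 'a': at 9 ·f  emit P5@[37:37]
pos 38 'b': at 10
pos 39 'c': at 11
pos 40 'c': at 12  emit P2@[37:40]
pos 41 'c': at 13 ·f
pos 42 'b': at 14
pos 43 'a': at 15  emit P4@[41:43],P5@[43:43]
pos 44 'd': at 3 ·f
pos 45 'a': at 9 ·f  emit P5@[45:45]
pos 46 'b': at 10

All matches (sorted): [[3,3],[4,4],[4,5],[13,3],[15,1],[19,3],[21,1],[22,5],[25,0],[26,5],[27,5],[30,2],[32,0],[33,5],[37,5],[40,2],[43,4],[43,5],[45,5]]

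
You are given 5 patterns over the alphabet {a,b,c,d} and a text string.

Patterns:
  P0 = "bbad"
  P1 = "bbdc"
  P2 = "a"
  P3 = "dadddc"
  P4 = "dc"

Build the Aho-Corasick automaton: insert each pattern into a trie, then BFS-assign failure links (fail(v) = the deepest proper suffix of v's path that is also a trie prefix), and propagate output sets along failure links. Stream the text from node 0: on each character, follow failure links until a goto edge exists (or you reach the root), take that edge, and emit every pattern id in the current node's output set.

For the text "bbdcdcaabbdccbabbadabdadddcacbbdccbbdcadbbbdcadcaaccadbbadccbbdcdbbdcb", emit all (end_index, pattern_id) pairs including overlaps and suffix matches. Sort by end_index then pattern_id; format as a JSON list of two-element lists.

Build automaton:
Trie (insert patterns):
  0='ε' goto a→7 b→1 d→8
  1='b' goto b→2
  2='bb' goto a→3 d→5
  3='bba' goto d→4
  4='bbad' goto ·  ←P0
  5='bbd' goto c→6
  6='bbdc' goto ·  ←P1
  7='a' goto ·  ←P2
  8='d' goto a→9 c→14
  9='da' goto d→10
  10='dad' goto d→11
  11='dadd' goto d→12
  12='daddd' goto c→13
  13='dadddc' goto ·  ←P3
  14='dc' goto ·  ←P4

BFS fail/out derivation:
  n1('b'): parent n0 fail=0; on 'b' 0 → fail=0;  out ∅∪∅=∅
  n7('a'): parent n0 fail=0; on 'a' 0 → fail=0;  out {2}∪∅={2}
  n8('d'): parent n0 fail=0; on 'd' 0 → fail=0;  out ∅∪∅=∅
  n2('bb'): parent n1 fail=0; on 'b' 0 → fail=1;  out ∅∪∅=∅
  n9('da'): parent n8 fail=0; on 'a' 0 → fail=7;  out ∅∪{2}={2}
  n14('dc'): parent n8 fail=0; on 'c' 0 → fail=0;  out {4}∪∅={4}
  n3('bba'): parent n2 fail=1; on 'a' 1→0 → fail=7;  out ∅∪{2}={2}
  n5('bbd'): parent n2 fail=1; on 'd' 1→0 → fail=8;  out ∅∪∅=∅
  n10('dad'): parent n9 fail=7; on 'd' 7→0 → fail=8;  out ∅∪∅=∅
  n4('bbad'): parent n3 fail=7; on 'd' 7→0 → fail=8;  out {0}∪∅={0}
  n6('bbdc'): parent n5 fail=8; on 'c' 8 → fail=14;  out {1}∪{4}={1,4}
  n11('dadd'): parent n10 fail=8; on 'd' 8→0 → fail=8;  out ∅∪∅=∅
  n12('daddd'): parent n11 fail=8; on 'd' 8→0 → fail=8;  out ∅∪∅=∅
  n13('dadddc'): parent n12 fail=8; on 'c' 8 → fail=14;  out {3}∪{4}={3,4}

Text stream:
i=0 'b': node 0→1
i=1 'b': node 1→2
i=2 'd': node 2→5
i=3 'c': node 5→6  ** P1@[0:3],P4@[2:3]
i=4 'd': node 6→8 ·f
i=5 'c': node 8→14  ** P4@[4:5]
i=6 'a': node 14→7 ·f  ** P2@[6:6]
i=7 'a': node 7→7 ·f  ** P2@[7:7]
i=8 'b': node 7→1 ·f
i=9 'b': node 1→2
i=10 'd': node 2→5
i=11 'c': node 5→6  ** P1@[8:11],P4@[10:11]
i=12 'c': node 6→0 ·f
i=13 'b': node 0→1
i=14 'a': node 1→7 ·f  ** P2@[14:14]
i=15 'b': node 7→1 ·f
i=16 'b': node 1→2
i=17 'a': node 2→3  ** P2@[17:17]
i=18 'd': node 3→4  ** P0@[15:18]
i=19 'a': node 4→9 ·f  ** P2@[19:19]
i=20 'b': node 9→1 ·f
i=21 'd': node 1→8 ·f
i=22 'a': node 8→9  ** P2@[22:22]
i=23 'd': node 9→10
i=24 'd': node 10→11
i=25 'd': node 11→12
i=26 'c': node 12→13  ** P3@[21:26],P4@[25:26]
i=27 'a': node 13→7 ·f  ** P2@[27:27]
i=28 'c': node 7→0 ·f
i=29 'b': node 0→1
i=30 'b': node 1→2
i=31 'd': node 2→5
i=32 'c': node 5→6  ** P1@[29:32],P4@[31:32]
i=33 'c': node 6→0 ·f
i=34 'b': node 0→1
i=35 'b': node 1→2
i=36 'd': node 2→5
i=37 'c': node 5→6  ** P1@[34:37],P4@[36:37]
i=38 'a': node 6→7 ·f  ** P2@[38:38]
i=39 'd': node 7→8 ·f
i=40 'b': node 8→1 ·f
i=41 'b': node 1→2
i=42 'b': node 2→2 ·f
i=43 'd': node 2→5
i=44 'c': node 5→6  ** P1@[41:44],P4@[43:44]
i=45 'a': node 6→7 ·f  ** P2@[45:45]
i=46 'd': node 7→8 ·f
i=47 'c': node 8→14  ** P4@[46:47]
i=48 'a': node 14→7 ·f  ** P2@[48:48]
i=49 'a': node 7→7 ·f  ** P2@[49:49]
i=50 'c': node 7→0 ·f
i=51 'c': node 0→0
i=52 'a': node 0→7  ** P2@[52:52]
i=53 'd': node 7→8 ·f
i=54 'b': node 8→1 ·f
i=55 'b': node 1→2
i=56 'a': node 2→3  ** P2@[56:56]
i=57 'd': node 3→4  ** P0@[54:57]
i=58 'c': node 4→14 ·f  ** P4@[57:58]
i=59 'c': node 14→0 ·f
i=60 'b': node 0→1
i=61 'b': node 1→2
i=62 'd': node 2→5
i=63 'c': node 5→6  ** P1@[60:63],P4@[62:63]
i=64 'd': node 6→8 ·f
i=65 'b': node 8→1 ·f
i=66 'b': node 1→2
i=67 'd': node 2→5
i=68 'c': node 5→6  ** P1@[65:68],P4@[67:68]
i=69 'b': node 6→1 ·f

All matches (sorted): [[3,1],[3,4],[5,4],[6,2],[7,2],[11,1],[11,4],[14,2],[17,2],[18,0],[19,2],[22,2],[26,3],[26,4],[27,2],[32,1],[32,4],[37,1],[37,4],[38,2],[44,1],[44,4],[45,2],[47,4],[48,2],[49,2],[52,2],[56,2],[57,0],[58,4],[63,1],[63,4],[68,1],[68,4]]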